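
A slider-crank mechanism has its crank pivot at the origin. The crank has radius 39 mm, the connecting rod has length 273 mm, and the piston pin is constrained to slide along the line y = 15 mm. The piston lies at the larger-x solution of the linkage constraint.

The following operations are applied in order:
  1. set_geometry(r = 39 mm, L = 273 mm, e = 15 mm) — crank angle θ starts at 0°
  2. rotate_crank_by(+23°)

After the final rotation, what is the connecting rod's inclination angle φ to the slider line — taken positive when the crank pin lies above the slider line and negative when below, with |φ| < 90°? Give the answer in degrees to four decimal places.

0.0501

set_geometry: r = 39 mm, L = 273 mm, e = 15 mm; θ ← 0°
rotate_crank_by(+23°): θ ← 0° +23° = 23°
crank pin P = (r cos θ, r sin θ) = (35.899689, 15.238514)
h = r sin θ − e = 15.238514 − 15 = 0.238514
sin φ = h / L = 0.238514 / 273 = 0.00087368
φ = arcsin(0.00087368) = 0.050058°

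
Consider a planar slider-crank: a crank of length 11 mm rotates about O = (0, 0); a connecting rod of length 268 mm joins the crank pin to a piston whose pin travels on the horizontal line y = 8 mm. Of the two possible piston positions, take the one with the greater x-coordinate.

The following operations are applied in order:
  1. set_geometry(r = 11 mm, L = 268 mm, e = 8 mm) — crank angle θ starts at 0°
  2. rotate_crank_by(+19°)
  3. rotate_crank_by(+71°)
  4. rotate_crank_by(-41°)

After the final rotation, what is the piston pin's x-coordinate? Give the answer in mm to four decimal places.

275.2165

set_geometry: r = 11 mm, L = 268 mm, e = 8 mm; θ ← 0°
rotate_crank_by(+19°): θ ← 0° +19° = 19°
rotate_crank_by(+71°): θ ← 19° +71° = 90°
rotate_crank_by(-41°): θ ← 90° -41° = 49°
crank pin P = (r cos θ, r sin θ) = (7.216649, 8.301805)
h = r sin θ − e = 8.301805 − 8 = 0.301805
x = r cos θ + √(L² − h²) = 7.216649 + √(71824.0 − 0.0911) = 7.216649 + 267.999830 = 275.216479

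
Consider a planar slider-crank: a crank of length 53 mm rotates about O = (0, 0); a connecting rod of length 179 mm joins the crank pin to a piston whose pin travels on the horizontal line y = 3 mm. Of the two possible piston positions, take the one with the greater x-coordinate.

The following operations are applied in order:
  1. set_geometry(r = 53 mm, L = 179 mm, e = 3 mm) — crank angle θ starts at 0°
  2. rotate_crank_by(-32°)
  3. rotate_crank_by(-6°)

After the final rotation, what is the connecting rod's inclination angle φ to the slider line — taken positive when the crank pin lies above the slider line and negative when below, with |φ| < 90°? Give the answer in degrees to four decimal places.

-11.4814

set_geometry: r = 53 mm, L = 179 mm, e = 3 mm; θ ← 0°
rotate_crank_by(-32°): θ ← 0° -32° = -32°
rotate_crank_by(-6°): θ ← -32° -6° = -38°
crank pin P = (r cos θ, r sin θ) = (41.764570, -32.630058)
h = r sin θ − e = -32.630058 − 3 = -35.630058
sin φ = h / L = -35.630058 / 179 = -0.19905060
φ = arcsin(-0.19905060) = -11.481446°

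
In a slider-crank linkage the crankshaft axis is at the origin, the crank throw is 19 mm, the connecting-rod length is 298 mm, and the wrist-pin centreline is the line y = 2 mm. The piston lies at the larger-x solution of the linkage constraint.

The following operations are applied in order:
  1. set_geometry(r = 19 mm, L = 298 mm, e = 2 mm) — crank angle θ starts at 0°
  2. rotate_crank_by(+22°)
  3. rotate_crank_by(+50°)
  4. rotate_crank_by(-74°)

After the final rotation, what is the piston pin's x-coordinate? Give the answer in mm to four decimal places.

316.9765

set_geometry: r = 19 mm, L = 298 mm, e = 2 mm; θ ← 0°
rotate_crank_by(+22°): θ ← 0° +22° = 22°
rotate_crank_by(+50°): θ ← 22° +50° = 72°
rotate_crank_by(-74°): θ ← 72° -74° = -2°
crank pin P = (r cos θ, r sin θ) = (18.988426, -0.663090)
h = r sin θ − e = -0.663090 − 2 = -2.663090
x = r cos θ + √(L² − h²) = 18.988426 + √(88804.0 − 7.0921) = 18.988426 + 297.988100 = 316.976526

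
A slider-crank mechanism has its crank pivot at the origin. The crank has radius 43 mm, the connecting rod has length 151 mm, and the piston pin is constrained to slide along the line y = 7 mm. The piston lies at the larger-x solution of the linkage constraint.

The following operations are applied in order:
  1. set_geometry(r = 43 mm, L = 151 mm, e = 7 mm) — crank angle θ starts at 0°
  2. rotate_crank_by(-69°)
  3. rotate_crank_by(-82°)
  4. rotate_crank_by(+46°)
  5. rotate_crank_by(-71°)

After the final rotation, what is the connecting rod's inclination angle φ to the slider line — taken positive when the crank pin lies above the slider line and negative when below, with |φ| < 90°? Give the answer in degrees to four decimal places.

-3.7970

set_geometry: r = 43 mm, L = 151 mm, e = 7 mm; θ ← 0°
rotate_crank_by(-69°): θ ← 0° -69° = -69°
rotate_crank_by(-82°): θ ← -69° -82° = -151°
rotate_crank_by(+46°): θ ← -151° +46° = -105°
rotate_crank_by(-71°): θ ← -105° -71° = -176°
crank pin P = (r cos θ, r sin θ) = (-42.895254, -2.999528)
h = r sin θ − e = -2.999528 − 7 = -9.999528
sin φ = h / L = -9.999528 / 151 = -0.06622204
φ = arcsin(-0.06622204) = -3.797022°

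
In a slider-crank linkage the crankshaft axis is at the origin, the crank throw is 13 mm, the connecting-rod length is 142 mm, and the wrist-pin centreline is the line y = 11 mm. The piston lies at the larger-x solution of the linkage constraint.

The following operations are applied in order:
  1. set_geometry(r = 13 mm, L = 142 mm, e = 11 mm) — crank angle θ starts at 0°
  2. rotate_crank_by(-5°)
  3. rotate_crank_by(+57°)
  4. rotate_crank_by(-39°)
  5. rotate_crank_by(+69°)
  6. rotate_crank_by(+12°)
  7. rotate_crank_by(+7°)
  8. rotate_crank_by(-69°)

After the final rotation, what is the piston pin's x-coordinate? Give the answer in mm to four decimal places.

152.9651

set_geometry: r = 13 mm, L = 142 mm, e = 11 mm; θ ← 0°
rotate_crank_by(-5°): θ ← 0° -5° = -5°
rotate_crank_by(+57°): θ ← -5° +57° = 52°
rotate_crank_by(-39°): θ ← 52° -39° = 13°
rotate_crank_by(+69°): θ ← 13° +69° = 82°
rotate_crank_by(+12°): θ ← 82° +12° = 94°
rotate_crank_by(+7°): θ ← 94° +7° = 101°
rotate_crank_by(-69°): θ ← 101° -69° = 32°
crank pin P = (r cos θ, r sin θ) = (11.024625, 6.888950)
h = r sin θ − e = 6.888950 − 11 = -4.111050
x = r cos θ + √(L² − h²) = 11.024625 + √(20164.0 − 16.9007) = 11.024625 + 141.940478 = 152.965103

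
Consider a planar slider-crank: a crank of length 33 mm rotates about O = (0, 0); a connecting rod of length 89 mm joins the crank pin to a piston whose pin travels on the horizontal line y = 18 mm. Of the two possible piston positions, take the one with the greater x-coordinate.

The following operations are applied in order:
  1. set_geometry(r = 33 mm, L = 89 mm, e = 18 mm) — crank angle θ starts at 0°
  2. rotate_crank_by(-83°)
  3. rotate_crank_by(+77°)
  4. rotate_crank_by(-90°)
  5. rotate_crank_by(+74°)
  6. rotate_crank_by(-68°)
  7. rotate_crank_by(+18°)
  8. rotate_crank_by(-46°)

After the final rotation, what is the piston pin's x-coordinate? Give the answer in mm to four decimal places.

set_geometry: r = 33 mm, L = 89 mm, e = 18 mm; θ ← 0°
rotate_crank_by(-83°): θ ← 0° -83° = -83°
rotate_crank_by(+77°): θ ← -83° +77° = -6°
rotate_crank_by(-90°): θ ← -6° -90° = -96°
rotate_crank_by(+74°): θ ← -96° +74° = -22°
rotate_crank_by(-68°): θ ← -22° -68° = -90°
rotate_crank_by(+18°): θ ← -90° +18° = -72°
rotate_crank_by(-46°): θ ← -72° -46° = -118°
crank pin P = (r cos θ, r sin θ) = (-15.492562, -29.137271)
h = r sin θ − e = -29.137271 − 18 = -47.137271
x = r cos θ + √(L² − h²) = -15.492562 + √(7921.0 − 2221.9223) = -15.492562 + 75.492236 = 59.999675

59.9997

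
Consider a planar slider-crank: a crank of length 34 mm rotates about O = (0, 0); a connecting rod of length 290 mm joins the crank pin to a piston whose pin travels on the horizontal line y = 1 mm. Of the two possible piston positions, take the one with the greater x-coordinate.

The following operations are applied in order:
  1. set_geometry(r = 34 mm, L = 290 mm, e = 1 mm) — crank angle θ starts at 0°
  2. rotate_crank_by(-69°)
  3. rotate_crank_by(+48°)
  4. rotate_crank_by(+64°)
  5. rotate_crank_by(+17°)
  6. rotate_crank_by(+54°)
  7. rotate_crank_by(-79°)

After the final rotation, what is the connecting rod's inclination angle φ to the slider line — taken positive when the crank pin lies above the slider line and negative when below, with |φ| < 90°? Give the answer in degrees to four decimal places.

set_geometry: r = 34 mm, L = 290 mm, e = 1 mm; θ ← 0°
rotate_crank_by(-69°): θ ← 0° -69° = -69°
rotate_crank_by(+48°): θ ← -69° +48° = -21°
rotate_crank_by(+64°): θ ← -21° +64° = 43°
rotate_crank_by(+17°): θ ← 43° +17° = 60°
rotate_crank_by(+54°): θ ← 60° +54° = 114°
rotate_crank_by(-79°): θ ← 114° -79° = 35°
crank pin P = (r cos θ, r sin θ) = (27.851170, 19.501599)
h = r sin θ − e = 19.501599 − 1 = 18.501599
sin φ = h / L = 18.501599 / 290 = 0.06379862
φ = arcsin(0.06379862) = 3.657876°

3.6579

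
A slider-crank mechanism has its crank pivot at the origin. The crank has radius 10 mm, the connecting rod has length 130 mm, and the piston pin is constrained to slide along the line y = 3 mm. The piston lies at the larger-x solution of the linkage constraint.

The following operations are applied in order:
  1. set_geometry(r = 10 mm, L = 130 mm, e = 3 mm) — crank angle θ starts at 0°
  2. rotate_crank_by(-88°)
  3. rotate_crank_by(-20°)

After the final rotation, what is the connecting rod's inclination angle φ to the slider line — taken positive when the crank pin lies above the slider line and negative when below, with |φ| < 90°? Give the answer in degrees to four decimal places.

set_geometry: r = 10 mm, L = 130 mm, e = 3 mm; θ ← 0°
rotate_crank_by(-88°): θ ← 0° -88° = -88°
rotate_crank_by(-20°): θ ← -88° -20° = -108°
crank pin P = (r cos θ, r sin θ) = (-3.090170, -9.510565)
h = r sin θ − e = -9.510565 − 3 = -12.510565
sin φ = h / L = -12.510565 / 130 = -0.09623512
φ = arcsin(-0.09623512) = -5.522413°

-5.5224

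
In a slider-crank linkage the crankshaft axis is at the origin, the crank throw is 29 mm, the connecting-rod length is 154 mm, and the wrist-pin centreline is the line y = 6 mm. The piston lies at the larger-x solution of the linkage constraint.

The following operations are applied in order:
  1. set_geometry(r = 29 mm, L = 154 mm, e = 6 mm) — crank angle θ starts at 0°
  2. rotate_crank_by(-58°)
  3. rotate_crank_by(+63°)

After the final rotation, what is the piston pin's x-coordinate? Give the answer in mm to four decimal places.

182.8505

set_geometry: r = 29 mm, L = 154 mm, e = 6 mm; θ ← 0°
rotate_crank_by(-58°): θ ← 0° -58° = -58°
rotate_crank_by(+63°): θ ← -58° +63° = 5°
crank pin P = (r cos θ, r sin θ) = (28.889646, 2.527517)
h = r sin θ − e = 2.527517 − 6 = -3.472483
x = r cos θ + √(L² − h²) = 28.889646 + √(23716.0 − 12.0581) = 28.889646 + 153.960845 = 182.850491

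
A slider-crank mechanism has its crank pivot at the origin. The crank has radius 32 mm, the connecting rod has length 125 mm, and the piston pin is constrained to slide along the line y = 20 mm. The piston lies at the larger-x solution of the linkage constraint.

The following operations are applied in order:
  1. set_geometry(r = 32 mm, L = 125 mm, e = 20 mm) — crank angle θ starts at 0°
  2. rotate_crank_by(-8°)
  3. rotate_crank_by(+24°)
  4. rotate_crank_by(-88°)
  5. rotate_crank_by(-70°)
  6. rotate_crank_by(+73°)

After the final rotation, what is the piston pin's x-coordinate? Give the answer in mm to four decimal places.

set_geometry: r = 32 mm, L = 125 mm, e = 20 mm; θ ← 0°
rotate_crank_by(-8°): θ ← 0° -8° = -8°
rotate_crank_by(+24°): θ ← -8° +24° = 16°
rotate_crank_by(-88°): θ ← 16° -88° = -72°
rotate_crank_by(-70°): θ ← -72° -70° = -142°
rotate_crank_by(+73°): θ ← -142° +73° = -69°
crank pin P = (r cos θ, r sin θ) = (11.467774, -29.874574)
h = r sin θ − e = -29.874574 − 20 = -49.874574
x = r cos θ + √(L² − h²) = 11.467774 + √(15625.0 − 2487.4731) = 11.467774 + 114.619051 = 126.086826

126.0868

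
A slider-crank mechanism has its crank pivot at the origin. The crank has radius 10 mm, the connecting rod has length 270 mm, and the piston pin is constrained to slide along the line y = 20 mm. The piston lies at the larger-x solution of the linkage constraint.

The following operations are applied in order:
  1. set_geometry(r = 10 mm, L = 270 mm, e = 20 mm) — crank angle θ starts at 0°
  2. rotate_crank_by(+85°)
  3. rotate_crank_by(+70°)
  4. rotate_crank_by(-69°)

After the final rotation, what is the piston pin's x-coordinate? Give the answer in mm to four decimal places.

270.5114

set_geometry: r = 10 mm, L = 270 mm, e = 20 mm; θ ← 0°
rotate_crank_by(+85°): θ ← 0° +85° = 85°
rotate_crank_by(+70°): θ ← 85° +70° = 155°
rotate_crank_by(-69°): θ ← 155° -69° = 86°
crank pin P = (r cos θ, r sin θ) = (0.697565, 9.975641)
h = r sin θ − e = 9.975641 − 20 = -10.024359
x = r cos θ + √(L² − h²) = 0.697565 + √(72900.0 − 100.4878) = 0.697565 + 269.813847 = 270.511412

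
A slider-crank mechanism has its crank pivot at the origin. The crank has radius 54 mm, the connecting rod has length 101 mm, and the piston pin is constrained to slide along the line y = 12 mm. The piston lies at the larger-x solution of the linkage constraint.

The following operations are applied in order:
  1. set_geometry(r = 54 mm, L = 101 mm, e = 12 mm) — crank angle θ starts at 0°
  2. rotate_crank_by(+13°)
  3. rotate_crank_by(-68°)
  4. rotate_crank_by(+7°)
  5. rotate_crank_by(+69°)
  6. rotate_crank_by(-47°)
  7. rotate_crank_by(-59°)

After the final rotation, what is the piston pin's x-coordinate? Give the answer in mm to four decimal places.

set_geometry: r = 54 mm, L = 101 mm, e = 12 mm; θ ← 0°
rotate_crank_by(+13°): θ ← 0° +13° = 13°
rotate_crank_by(-68°): θ ← 13° -68° = -55°
rotate_crank_by(+7°): θ ← -55° +7° = -48°
rotate_crank_by(+69°): θ ← -48° +69° = 21°
rotate_crank_by(-47°): θ ← 21° -47° = -26°
rotate_crank_by(-59°): θ ← -26° -59° = -85°
crank pin P = (r cos θ, r sin θ) = (4.706410, -53.794514)
h = r sin θ − e = -53.794514 − 12 = -65.794514
x = r cos θ + √(L² − h²) = 4.706410 + √(10201.0 − 4328.9180) = 4.706410 + 76.629511 = 81.335921

81.3359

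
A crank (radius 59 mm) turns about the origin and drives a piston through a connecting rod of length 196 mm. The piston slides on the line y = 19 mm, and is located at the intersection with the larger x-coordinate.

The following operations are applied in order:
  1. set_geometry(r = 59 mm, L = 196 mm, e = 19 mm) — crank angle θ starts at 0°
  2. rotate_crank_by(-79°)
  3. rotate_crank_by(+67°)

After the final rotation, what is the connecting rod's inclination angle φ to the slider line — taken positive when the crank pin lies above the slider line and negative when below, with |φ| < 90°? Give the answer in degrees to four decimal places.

-9.1793

set_geometry: r = 59 mm, L = 196 mm, e = 19 mm; θ ← 0°
rotate_crank_by(-79°): θ ← 0° -79° = -79°
rotate_crank_by(+67°): θ ← -79° +67° = -12°
crank pin P = (r cos θ, r sin θ) = (57.710708, -12.266790)
h = r sin θ − e = -12.266790 − 19 = -31.266790
sin φ = h / L = -31.266790 / 196 = -0.15952444
φ = arcsin(-0.15952444) = -9.179294°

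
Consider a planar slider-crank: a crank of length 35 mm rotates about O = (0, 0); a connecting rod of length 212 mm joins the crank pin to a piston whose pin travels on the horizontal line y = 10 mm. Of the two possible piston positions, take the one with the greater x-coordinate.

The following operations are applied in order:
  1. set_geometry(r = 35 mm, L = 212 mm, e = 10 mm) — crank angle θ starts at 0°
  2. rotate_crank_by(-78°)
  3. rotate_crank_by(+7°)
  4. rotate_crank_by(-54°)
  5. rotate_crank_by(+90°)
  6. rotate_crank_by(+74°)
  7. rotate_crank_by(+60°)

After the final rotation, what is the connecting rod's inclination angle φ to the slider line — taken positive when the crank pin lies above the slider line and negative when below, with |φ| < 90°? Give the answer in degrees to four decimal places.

6.6551

set_geometry: r = 35 mm, L = 212 mm, e = 10 mm; θ ← 0°
rotate_crank_by(-78°): θ ← 0° -78° = -78°
rotate_crank_by(+7°): θ ← -78° +7° = -71°
rotate_crank_by(-54°): θ ← -71° -54° = -125°
rotate_crank_by(+90°): θ ← -125° +90° = -35°
rotate_crank_by(+74°): θ ← -35° +74° = 39°
rotate_crank_by(+60°): θ ← 39° +60° = 99°
crank pin P = (r cos θ, r sin θ) = (-5.475206, 34.569092)
h = r sin θ − e = 34.569092 − 10 = 24.569092
sin φ = h / L = 24.569092 / 212 = 0.11589194
φ = arcsin(0.11589194) = 6.655074°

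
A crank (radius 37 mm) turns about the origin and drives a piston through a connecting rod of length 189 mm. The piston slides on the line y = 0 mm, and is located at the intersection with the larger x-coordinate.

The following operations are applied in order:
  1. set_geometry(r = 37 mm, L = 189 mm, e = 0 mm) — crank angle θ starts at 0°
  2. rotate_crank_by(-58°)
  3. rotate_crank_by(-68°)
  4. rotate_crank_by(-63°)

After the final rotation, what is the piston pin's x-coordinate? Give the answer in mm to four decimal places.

set_geometry: r = 37 mm, L = 189 mm, e = 0 mm; θ ← 0°
rotate_crank_by(-58°): θ ← 0° -58° = -58°
rotate_crank_by(-68°): θ ← -58° -68° = -126°
rotate_crank_by(-63°): θ ← -126° -63° = -189°
crank pin P = (r cos θ, r sin θ) = (-36.544469, 5.788075)
h = r sin θ − e = 5.788075 − 0 = 5.788075
x = r cos θ + √(L² − h²) = -36.544469 + √(35721.0 − 33.5018) = -36.544469 + 188.911350 = 152.366881

152.3669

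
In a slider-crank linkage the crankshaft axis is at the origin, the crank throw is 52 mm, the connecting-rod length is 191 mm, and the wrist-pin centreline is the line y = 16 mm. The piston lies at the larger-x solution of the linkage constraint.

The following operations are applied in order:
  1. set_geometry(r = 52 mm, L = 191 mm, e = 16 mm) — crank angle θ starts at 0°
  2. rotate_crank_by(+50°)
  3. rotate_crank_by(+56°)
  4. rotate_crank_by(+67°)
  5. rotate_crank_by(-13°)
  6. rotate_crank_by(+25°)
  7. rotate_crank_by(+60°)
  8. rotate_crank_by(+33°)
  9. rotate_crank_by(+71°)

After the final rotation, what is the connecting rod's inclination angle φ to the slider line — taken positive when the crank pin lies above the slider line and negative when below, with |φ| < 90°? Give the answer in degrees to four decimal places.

-7.8001

set_geometry: r = 52 mm, L = 191 mm, e = 16 mm; θ ← 0°
rotate_crank_by(+50°): θ ← 0° +50° = 50°
rotate_crank_by(+56°): θ ← 50° +56° = 106°
rotate_crank_by(+67°): θ ← 106° +67° = 173°
rotate_crank_by(-13°): θ ← 173° -13° = 160°
rotate_crank_by(+25°): θ ← 160° +25° = 185°
rotate_crank_by(+60°): θ ← 185° +60° = 245°
rotate_crank_by(+33°): θ ← 245° +33° = 278°
rotate_crank_by(+71°): θ ← 278° +71° = 349°
crank pin P = (r cos θ, r sin θ) = (51.044614, -9.922068)
h = r sin θ − e = -9.922068 − 16 = -25.922068
sin φ = h / L = -25.922068 / 191 = -0.13571763
φ = arcsin(-0.13571763) = -7.800119°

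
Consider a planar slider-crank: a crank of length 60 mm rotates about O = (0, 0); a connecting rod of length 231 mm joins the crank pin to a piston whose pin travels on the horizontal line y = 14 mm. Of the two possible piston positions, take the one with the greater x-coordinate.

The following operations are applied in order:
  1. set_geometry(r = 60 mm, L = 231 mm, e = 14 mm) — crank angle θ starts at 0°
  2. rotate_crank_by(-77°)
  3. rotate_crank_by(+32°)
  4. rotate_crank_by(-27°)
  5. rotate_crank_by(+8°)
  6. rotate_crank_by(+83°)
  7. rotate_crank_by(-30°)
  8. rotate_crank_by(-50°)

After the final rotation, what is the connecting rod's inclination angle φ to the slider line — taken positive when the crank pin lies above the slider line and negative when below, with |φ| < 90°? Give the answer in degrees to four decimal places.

set_geometry: r = 60 mm, L = 231 mm, e = 14 mm; θ ← 0°
rotate_crank_by(-77°): θ ← 0° -77° = -77°
rotate_crank_by(+32°): θ ← -77° +32° = -45°
rotate_crank_by(-27°): θ ← -45° -27° = -72°
rotate_crank_by(+8°): θ ← -72° +8° = -64°
rotate_crank_by(+83°): θ ← -64° +83° = 19°
rotate_crank_by(-30°): θ ← 19° -30° = -11°
rotate_crank_by(-50°): θ ← -11° -50° = -61°
crank pin P = (r cos θ, r sin θ) = (29.088577, -52.477182)
h = r sin θ − e = -52.477182 − 14 = -66.477182
sin φ = h / L = -66.477182 / 231 = -0.28778001
φ = arcsin(-0.28778001) = -16.725095°

-16.7251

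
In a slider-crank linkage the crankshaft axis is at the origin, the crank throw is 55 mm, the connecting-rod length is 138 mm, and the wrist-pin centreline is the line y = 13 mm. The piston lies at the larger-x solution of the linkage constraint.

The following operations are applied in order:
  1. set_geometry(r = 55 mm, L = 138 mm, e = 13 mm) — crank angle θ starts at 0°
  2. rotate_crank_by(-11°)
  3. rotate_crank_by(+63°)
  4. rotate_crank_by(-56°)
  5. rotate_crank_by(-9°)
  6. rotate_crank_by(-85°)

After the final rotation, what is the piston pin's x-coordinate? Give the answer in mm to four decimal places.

112.7303

set_geometry: r = 55 mm, L = 138 mm, e = 13 mm; θ ← 0°
rotate_crank_by(-11°): θ ← 0° -11° = -11°
rotate_crank_by(+63°): θ ← -11° +63° = 52°
rotate_crank_by(-56°): θ ← 52° -56° = -4°
rotate_crank_by(-9°): θ ← -4° -9° = -13°
rotate_crank_by(-85°): θ ← -13° -85° = -98°
crank pin P = (r cos θ, r sin θ) = (-7.654521, -54.464744)
h = r sin θ − e = -54.464744 − 13 = -67.464744
x = r cos θ + √(L² − h²) = -7.654521 + √(19044.0 − 4551.4917) = -7.654521 + 120.384834 = 112.730314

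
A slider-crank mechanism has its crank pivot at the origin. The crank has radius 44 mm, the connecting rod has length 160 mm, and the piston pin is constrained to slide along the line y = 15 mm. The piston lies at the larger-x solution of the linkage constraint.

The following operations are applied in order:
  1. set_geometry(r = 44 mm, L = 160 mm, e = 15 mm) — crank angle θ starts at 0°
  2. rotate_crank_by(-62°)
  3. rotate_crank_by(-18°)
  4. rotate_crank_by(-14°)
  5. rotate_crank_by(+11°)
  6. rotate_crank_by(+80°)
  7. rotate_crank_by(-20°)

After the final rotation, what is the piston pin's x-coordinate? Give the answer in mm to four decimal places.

197.2302

set_geometry: r = 44 mm, L = 160 mm, e = 15 mm; θ ← 0°
rotate_crank_by(-62°): θ ← 0° -62° = -62°
rotate_crank_by(-18°): θ ← -62° -18° = -80°
rotate_crank_by(-14°): θ ← -80° -14° = -94°
rotate_crank_by(+11°): θ ← -94° +11° = -83°
rotate_crank_by(+80°): θ ← -83° +80° = -3°
rotate_crank_by(-20°): θ ← -3° -20° = -23°
crank pin P = (r cos θ, r sin θ) = (40.502214, -17.192170)
h = r sin θ − e = -17.192170 − 15 = -32.192170
x = r cos θ + √(L² − h²) = 40.502214 + √(25600.0 − 1036.3358) = 40.502214 + 156.727994 = 197.230208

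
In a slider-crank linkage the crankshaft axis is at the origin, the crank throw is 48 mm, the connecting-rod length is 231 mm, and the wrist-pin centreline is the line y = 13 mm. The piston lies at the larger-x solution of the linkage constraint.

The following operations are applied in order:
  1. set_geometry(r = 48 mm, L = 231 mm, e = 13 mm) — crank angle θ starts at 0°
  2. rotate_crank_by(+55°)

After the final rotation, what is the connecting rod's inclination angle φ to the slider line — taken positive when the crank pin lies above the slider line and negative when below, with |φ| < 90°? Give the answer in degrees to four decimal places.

6.5423

set_geometry: r = 48 mm, L = 231 mm, e = 13 mm; θ ← 0°
rotate_crank_by(+55°): θ ← 0° +55° = 55°
crank pin P = (r cos θ, r sin θ) = (27.531669, 39.319298)
h = r sin θ − e = 39.319298 − 13 = 26.319298
sin φ = h / L = 26.319298 / 231 = 0.11393636
φ = arcsin(0.11393636) = 6.542279°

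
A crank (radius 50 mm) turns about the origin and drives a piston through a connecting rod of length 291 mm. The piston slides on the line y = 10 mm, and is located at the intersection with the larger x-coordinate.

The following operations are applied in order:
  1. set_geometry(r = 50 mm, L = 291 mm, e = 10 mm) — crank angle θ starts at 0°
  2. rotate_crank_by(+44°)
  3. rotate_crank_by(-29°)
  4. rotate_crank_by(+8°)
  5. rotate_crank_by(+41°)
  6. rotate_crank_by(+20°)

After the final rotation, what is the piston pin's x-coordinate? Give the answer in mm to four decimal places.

293.5021

set_geometry: r = 50 mm, L = 291 mm, e = 10 mm; θ ← 0°
rotate_crank_by(+44°): θ ← 0° +44° = 44°
rotate_crank_by(-29°): θ ← 44° -29° = 15°
rotate_crank_by(+8°): θ ← 15° +8° = 23°
rotate_crank_by(+41°): θ ← 23° +41° = 64°
rotate_crank_by(+20°): θ ← 64° +20° = 84°
crank pin P = (r cos θ, r sin θ) = (5.226423, 49.726095)
h = r sin θ − e = 49.726095 − 10 = 39.726095
x = r cos θ + √(L² − h²) = 5.226423 + √(84681.0 − 1578.1626) = 5.226423 + 288.275627 = 293.502051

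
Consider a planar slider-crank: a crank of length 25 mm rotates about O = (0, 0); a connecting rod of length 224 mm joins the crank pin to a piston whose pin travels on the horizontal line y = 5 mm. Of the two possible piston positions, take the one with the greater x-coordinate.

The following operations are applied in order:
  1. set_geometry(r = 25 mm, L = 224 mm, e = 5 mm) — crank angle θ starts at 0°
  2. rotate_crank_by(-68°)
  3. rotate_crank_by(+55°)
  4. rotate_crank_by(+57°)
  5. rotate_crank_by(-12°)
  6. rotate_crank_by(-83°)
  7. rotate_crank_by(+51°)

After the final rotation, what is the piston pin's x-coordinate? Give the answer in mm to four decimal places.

248.9442

set_geometry: r = 25 mm, L = 224 mm, e = 5 mm; θ ← 0°
rotate_crank_by(-68°): θ ← 0° -68° = -68°
rotate_crank_by(+55°): θ ← -68° +55° = -13°
rotate_crank_by(+57°): θ ← -13° +57° = 44°
rotate_crank_by(-12°): θ ← 44° -12° = 32°
rotate_crank_by(-83°): θ ← 32° -83° = -51°
rotate_crank_by(+51°): θ ← -51° +51° = 0°
crank pin P = (r cos θ, r sin θ) = (25.000000, 0.000000)
h = r sin θ − e = 0.000000 − 5 = -5.000000
x = r cos θ + √(L² − h²) = 25.000000 + √(50176.0 − 25.0000) = 25.000000 + 223.944189 = 248.944189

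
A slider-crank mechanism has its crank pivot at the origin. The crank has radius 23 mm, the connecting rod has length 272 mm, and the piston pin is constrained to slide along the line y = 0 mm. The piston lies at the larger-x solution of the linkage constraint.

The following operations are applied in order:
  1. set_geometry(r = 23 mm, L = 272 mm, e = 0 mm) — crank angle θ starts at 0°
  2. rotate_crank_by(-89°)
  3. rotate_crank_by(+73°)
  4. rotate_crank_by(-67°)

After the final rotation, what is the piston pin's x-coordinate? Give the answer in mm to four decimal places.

273.8433

set_geometry: r = 23 mm, L = 272 mm, e = 0 mm; θ ← 0°
rotate_crank_by(-89°): θ ← 0° -89° = -89°
rotate_crank_by(+73°): θ ← -89° +73° = -16°
rotate_crank_by(-67°): θ ← -16° -67° = -83°
crank pin P = (r cos θ, r sin θ) = (2.802995, -22.828561)
h = r sin θ − e = -22.828561 − 0 = -22.828561
x = r cos θ + √(L² − h²) = 2.802995 + √(73984.0 − 521.1432) = 2.802995 + 271.040323 = 273.843318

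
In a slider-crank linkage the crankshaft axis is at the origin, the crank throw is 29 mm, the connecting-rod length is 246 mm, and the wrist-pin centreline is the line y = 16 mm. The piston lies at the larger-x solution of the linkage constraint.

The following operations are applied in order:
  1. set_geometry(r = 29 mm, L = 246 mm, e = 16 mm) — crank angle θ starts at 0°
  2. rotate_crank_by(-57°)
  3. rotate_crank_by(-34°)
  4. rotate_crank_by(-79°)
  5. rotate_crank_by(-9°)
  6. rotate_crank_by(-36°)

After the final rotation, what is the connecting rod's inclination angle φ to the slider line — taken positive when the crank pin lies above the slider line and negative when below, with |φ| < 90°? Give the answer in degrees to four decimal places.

0.1476

set_geometry: r = 29 mm, L = 246 mm, e = 16 mm; θ ← 0°
rotate_crank_by(-57°): θ ← 0° -57° = -57°
rotate_crank_by(-34°): θ ← -57° -34° = -91°
rotate_crank_by(-79°): θ ← -91° -79° = -170°
rotate_crank_by(-9°): θ ← -170° -9° = -179°
rotate_crank_by(-36°): θ ← -179° -36° = -215°
crank pin P = (r cos θ, r sin θ) = (-23.755409, 16.633717)
h = r sin θ − e = 16.633717 − 16 = 0.633717
sin φ = h / L = 0.633717 / 246 = 0.00257608
φ = arcsin(0.00257608) = 0.147599°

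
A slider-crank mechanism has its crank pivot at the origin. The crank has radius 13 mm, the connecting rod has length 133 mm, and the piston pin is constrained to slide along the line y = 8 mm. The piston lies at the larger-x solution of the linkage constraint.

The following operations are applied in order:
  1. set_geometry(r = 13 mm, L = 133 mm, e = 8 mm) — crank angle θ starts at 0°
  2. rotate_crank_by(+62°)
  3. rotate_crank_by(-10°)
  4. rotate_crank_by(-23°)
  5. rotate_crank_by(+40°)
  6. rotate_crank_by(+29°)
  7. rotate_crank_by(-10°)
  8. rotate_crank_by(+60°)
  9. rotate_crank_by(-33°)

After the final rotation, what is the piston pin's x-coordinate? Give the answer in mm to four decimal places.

127.4522

set_geometry: r = 13 mm, L = 133 mm, e = 8 mm; θ ← 0°
rotate_crank_by(+62°): θ ← 0° +62° = 62°
rotate_crank_by(-10°): θ ← 62° -10° = 52°
rotate_crank_by(-23°): θ ← 52° -23° = 29°
rotate_crank_by(+40°): θ ← 29° +40° = 69°
rotate_crank_by(+29°): θ ← 69° +29° = 98°
rotate_crank_by(-10°): θ ← 98° -10° = 88°
rotate_crank_by(+60°): θ ← 88° +60° = 148°
rotate_crank_by(-33°): θ ← 148° -33° = 115°
crank pin P = (r cos θ, r sin θ) = (-5.494037, 11.782001)
h = r sin θ − e = 11.782001 − 8 = 3.782001
x = r cos θ + √(L² − h²) = -5.494037 + √(17689.0 − 14.3035) = -5.494037 + 132.946216 = 127.452179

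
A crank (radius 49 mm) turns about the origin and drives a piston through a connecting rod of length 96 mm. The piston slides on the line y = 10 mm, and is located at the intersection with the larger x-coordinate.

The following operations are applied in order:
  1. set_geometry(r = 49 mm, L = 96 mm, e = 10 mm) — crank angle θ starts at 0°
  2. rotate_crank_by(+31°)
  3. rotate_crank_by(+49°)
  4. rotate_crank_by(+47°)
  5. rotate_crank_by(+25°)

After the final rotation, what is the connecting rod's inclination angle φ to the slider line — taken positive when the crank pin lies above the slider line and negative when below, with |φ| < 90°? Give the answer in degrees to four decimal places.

set_geometry: r = 49 mm, L = 96 mm, e = 10 mm; θ ← 0°
rotate_crank_by(+31°): θ ← 0° +31° = 31°
rotate_crank_by(+49°): θ ← 31° +49° = 80°
rotate_crank_by(+47°): θ ← 80° +47° = 127°
rotate_crank_by(+25°): θ ← 127° +25° = 152°
crank pin P = (r cos θ, r sin θ) = (-43.264432, 23.004107)
h = r sin θ − e = 23.004107 − 10 = 13.004107
sin φ = h / L = 13.004107 / 96 = 0.13545944
φ = arcsin(0.13545944) = 7.785188°

7.7852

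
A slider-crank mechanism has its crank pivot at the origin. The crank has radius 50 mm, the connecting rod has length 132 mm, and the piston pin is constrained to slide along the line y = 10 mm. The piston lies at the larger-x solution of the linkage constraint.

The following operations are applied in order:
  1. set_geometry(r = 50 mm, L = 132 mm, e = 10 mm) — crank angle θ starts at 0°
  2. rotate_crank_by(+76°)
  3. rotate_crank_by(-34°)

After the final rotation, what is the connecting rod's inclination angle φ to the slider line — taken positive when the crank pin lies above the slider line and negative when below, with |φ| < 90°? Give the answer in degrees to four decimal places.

set_geometry: r = 50 mm, L = 132 mm, e = 10 mm; θ ← 0°
rotate_crank_by(+76°): θ ← 0° +76° = 76°
rotate_crank_by(-34°): θ ← 76° -34° = 42°
crank pin P = (r cos θ, r sin θ) = (37.157241, 33.456530)
h = r sin θ − e = 33.456530 − 10 = 23.456530
sin φ = h / L = 23.456530 / 132 = 0.17770099
φ = arcsin(0.17770099) = 10.235877°

10.2359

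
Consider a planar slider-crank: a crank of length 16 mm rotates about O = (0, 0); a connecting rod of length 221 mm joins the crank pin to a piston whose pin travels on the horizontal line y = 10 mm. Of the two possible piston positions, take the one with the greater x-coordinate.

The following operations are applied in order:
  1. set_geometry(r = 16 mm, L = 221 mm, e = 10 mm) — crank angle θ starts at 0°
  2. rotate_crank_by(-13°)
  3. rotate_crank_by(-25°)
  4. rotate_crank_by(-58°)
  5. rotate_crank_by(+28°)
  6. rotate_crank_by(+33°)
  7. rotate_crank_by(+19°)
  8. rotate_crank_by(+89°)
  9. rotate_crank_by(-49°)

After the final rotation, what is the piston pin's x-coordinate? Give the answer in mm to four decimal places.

set_geometry: r = 16 mm, L = 221 mm, e = 10 mm; θ ← 0°
rotate_crank_by(-13°): θ ← 0° -13° = -13°
rotate_crank_by(-25°): θ ← -13° -25° = -38°
rotate_crank_by(-58°): θ ← -38° -58° = -96°
rotate_crank_by(+28°): θ ← -96° +28° = -68°
rotate_crank_by(+33°): θ ← -68° +33° = -35°
rotate_crank_by(+19°): θ ← -35° +19° = -16°
rotate_crank_by(+89°): θ ← -16° +89° = 73°
rotate_crank_by(-49°): θ ← 73° -49° = 24°
crank pin P = (r cos θ, r sin θ) = (14.616727, 6.507786)
h = r sin θ − e = 6.507786 − 10 = -3.492214
x = r cos θ + √(L² − h²) = 14.616727 + √(48841.0 − 12.1956) = 14.616727 + 220.972407 = 235.589134

235.5891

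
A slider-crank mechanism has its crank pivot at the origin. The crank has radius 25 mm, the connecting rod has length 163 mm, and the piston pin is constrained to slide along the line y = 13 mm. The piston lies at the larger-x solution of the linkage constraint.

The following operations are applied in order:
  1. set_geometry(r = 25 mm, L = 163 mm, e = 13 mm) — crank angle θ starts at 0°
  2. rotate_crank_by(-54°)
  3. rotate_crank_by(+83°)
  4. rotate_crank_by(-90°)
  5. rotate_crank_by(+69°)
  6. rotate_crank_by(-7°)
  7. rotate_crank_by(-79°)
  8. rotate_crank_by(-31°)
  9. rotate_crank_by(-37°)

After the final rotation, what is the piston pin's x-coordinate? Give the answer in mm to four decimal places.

140.0257

set_geometry: r = 25 mm, L = 163 mm, e = 13 mm; θ ← 0°
rotate_crank_by(-54°): θ ← 0° -54° = -54°
rotate_crank_by(+83°): θ ← -54° +83° = 29°
rotate_crank_by(-90°): θ ← 29° -90° = -61°
rotate_crank_by(+69°): θ ← -61° +69° = 8°
rotate_crank_by(-7°): θ ← 8° -7° = 1°
rotate_crank_by(-79°): θ ← 1° -79° = -78°
rotate_crank_by(-31°): θ ← -78° -31° = -109°
rotate_crank_by(-37°): θ ← -109° -37° = -146°
crank pin P = (r cos θ, r sin θ) = (-20.725939, -13.979823)
h = r sin θ − e = -13.979823 − 13 = -26.979823
x = r cos θ + √(L² − h²) = -20.725939 + √(26569.0 − 727.9108) = -20.725939 + 160.751638 = 140.025699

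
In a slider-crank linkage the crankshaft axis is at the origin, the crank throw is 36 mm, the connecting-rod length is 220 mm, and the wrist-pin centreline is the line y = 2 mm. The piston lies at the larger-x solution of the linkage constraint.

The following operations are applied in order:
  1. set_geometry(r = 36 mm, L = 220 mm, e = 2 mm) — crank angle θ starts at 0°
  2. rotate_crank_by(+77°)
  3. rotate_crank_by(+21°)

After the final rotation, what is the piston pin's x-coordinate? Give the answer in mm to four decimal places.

set_geometry: r = 36 mm, L = 220 mm, e = 2 mm; θ ← 0°
rotate_crank_by(+77°): θ ← 0° +77° = 77°
rotate_crank_by(+21°): θ ← 77° +21° = 98°
crank pin P = (r cos θ, r sin θ) = (-5.010232, 35.649650)
h = r sin θ − e = 35.649650 − 2 = 33.649650
x = r cos θ + √(L² − h²) = -5.010232 + √(48400.0 − 1132.2990) = -5.010232 + 217.411364 = 212.401132

212.4011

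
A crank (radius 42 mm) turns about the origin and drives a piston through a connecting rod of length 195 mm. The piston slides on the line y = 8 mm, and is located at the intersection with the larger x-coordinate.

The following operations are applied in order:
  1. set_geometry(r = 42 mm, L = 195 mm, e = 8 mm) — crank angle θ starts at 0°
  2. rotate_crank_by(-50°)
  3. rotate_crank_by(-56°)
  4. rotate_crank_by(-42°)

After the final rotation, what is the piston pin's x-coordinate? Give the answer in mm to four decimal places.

set_geometry: r = 42 mm, L = 195 mm, e = 8 mm; θ ← 0°
rotate_crank_by(-50°): θ ← 0° -50° = -50°
rotate_crank_by(-56°): θ ← -50° -56° = -106°
rotate_crank_by(-42°): θ ← -106° -42° = -148°
crank pin P = (r cos θ, r sin θ) = (-35.618020, -22.256609)
h = r sin θ − e = -22.256609 − 8 = -30.256609
x = r cos θ + √(L² − h²) = -35.618020 + √(38025.0 − 915.4624) = -35.618020 + 192.638360 = 157.020340

157.0203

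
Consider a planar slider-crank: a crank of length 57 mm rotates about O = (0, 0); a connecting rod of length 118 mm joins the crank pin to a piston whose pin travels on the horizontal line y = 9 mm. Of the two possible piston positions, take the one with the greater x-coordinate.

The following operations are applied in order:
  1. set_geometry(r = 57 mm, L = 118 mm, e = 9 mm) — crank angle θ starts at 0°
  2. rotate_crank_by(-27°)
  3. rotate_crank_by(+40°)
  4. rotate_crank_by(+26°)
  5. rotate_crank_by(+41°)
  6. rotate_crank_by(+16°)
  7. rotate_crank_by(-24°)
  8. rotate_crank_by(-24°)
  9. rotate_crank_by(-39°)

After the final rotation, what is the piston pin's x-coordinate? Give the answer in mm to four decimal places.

set_geometry: r = 57 mm, L = 118 mm, e = 9 mm; θ ← 0°
rotate_crank_by(-27°): θ ← 0° -27° = -27°
rotate_crank_by(+40°): θ ← -27° +40° = 13°
rotate_crank_by(+26°): θ ← 13° +26° = 39°
rotate_crank_by(+41°): θ ← 39° +41° = 80°
rotate_crank_by(+16°): θ ← 80° +16° = 96°
rotate_crank_by(-24°): θ ← 96° -24° = 72°
rotate_crank_by(-24°): θ ← 72° -24° = 48°
rotate_crank_by(-39°): θ ← 48° -39° = 9°
crank pin P = (r cos θ, r sin θ) = (56.298235, 8.916765)
h = r sin θ − e = 8.916765 − 9 = -0.083235
x = r cos θ + √(L² − h²) = 56.298235 + √(13924.0 − 0.0069) = 56.298235 + 117.999971 = 174.298206

174.2982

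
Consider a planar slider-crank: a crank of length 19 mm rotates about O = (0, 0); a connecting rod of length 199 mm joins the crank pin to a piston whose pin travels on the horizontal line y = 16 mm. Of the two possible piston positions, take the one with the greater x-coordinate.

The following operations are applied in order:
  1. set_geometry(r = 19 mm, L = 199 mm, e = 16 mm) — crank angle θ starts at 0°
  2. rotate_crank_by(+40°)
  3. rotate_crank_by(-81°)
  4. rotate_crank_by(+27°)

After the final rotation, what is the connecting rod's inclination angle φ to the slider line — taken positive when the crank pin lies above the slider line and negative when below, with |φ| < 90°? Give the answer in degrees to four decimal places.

set_geometry: r = 19 mm, L = 199 mm, e = 16 mm; θ ← 0°
rotate_crank_by(+40°): θ ← 0° +40° = 40°
rotate_crank_by(-81°): θ ← 40° -81° = -41°
rotate_crank_by(+27°): θ ← -41° +27° = -14°
crank pin P = (r cos θ, r sin θ) = (18.435619, -4.596516)
h = r sin θ − e = -4.596516 − 16 = -20.596516
sin φ = h / L = -20.596516 / 199 = -0.10350008
φ = arcsin(-0.10350008) = -5.940757°

-5.9408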